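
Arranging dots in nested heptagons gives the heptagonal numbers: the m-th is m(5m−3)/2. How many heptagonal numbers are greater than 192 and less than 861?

9

The n-th heptagonal number is n(5n−3)/2.
Smallest index with value > 192: n = 10 (giving 235).
Largest index with value < 861: n = 18 (giving 783).
Indices 10 through 18: 9 terms.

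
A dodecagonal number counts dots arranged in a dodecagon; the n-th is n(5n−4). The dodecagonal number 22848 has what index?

Set n(5n−4) = 22848, giving 5n² − 4n − 22848 = 0.
The discriminant is 16 + 20·22848 = 456976, and √456976 = 676.
So n = (4 + 676) / 10 = 680/10 = 68.

68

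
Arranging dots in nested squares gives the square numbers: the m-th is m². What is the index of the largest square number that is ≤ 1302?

36

Solve n² ≤ 1302 for integer n.
n = 36 gives 1296 ≤ 1302, while n = 37 gives 1369 > 1302; so the answer is index 36.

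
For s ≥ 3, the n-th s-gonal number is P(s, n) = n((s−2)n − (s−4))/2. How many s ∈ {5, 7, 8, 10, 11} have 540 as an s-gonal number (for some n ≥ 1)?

2

s = 5: P(5, 19) = 532 and P(5, 20) = 590; 540 is not s-gonal.
s = 7: P(7, 15) = 540. ✓
s = 8: P(8, 13) = 481 and P(8, 14) = 560; 540 is not s-gonal.
s = 10: P(10, 12) = 540. ✓
s = 11: P(11, 11) = 506 and P(11, 12) = 606; 540 is not s-gonal.
Hits: s ∈ {7, 10} → 2.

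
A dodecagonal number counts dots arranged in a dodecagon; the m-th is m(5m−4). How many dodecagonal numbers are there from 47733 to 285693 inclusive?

141

The n-th dodecagonal number is n(5n−4).
Smallest index with value ≥ 47733: n = 99 (giving 48609).
Largest index with value ≤ 285693: n = 239 (giving 284649).
Indices 99 through 239: 141 terms.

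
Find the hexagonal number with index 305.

The 305th hexagonal number is n(2n−1) with n = 305.
305·(2·305 − 1) = 305·609 = 185745.

185745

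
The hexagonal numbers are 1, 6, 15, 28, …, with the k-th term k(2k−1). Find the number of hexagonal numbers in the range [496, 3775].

The n-th hexagonal number is n(2n−1).
Smallest index with value ≥ 496: n = 16 (giving 496).
Largest index with value ≤ 3775: n = 43 (giving 3655).
Indices 16 through 43: 28 terms.

28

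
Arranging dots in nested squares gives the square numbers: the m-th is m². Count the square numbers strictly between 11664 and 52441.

The n-th square number is n².
Smallest index with value > 11664: n = 109 (giving 11881).
Largest index with value < 52441: n = 228 (giving 51984).
Indices 109 through 228: 120 terms.

120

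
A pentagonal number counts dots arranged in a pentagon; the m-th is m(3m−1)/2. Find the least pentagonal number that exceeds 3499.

3577

Solve n(3n−1)/2 > 3499 for integer n.
The largest n with value ≤ 3499 is 48 (since 3432 ≤ 3499 < 3577), so the first above is n = 49, value 3577.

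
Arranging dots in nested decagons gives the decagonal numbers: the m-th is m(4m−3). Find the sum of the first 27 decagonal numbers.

26586

Σ i(4i−3) = 4Σi² − 3Σi over i = 1..27.
Σi = 378 and Σi² = 6930.
4·6930 − 3·378 = 26586.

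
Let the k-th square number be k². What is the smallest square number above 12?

Solve n² > 12 for integer n.
The largest n with value ≤ 12 is 3 (since 9 ≤ 12 < 16), so the first above is n = 4, value 16.

16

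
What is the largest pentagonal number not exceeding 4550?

4510

Solve n(3n−1)/2 ≤ 4550 for integer n.
n = 55 gives 4510 ≤ 4550, while n = 56 gives 4676 > 4550; so the answer is 4510.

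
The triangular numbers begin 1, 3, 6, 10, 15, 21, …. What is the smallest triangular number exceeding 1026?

Solve n(n+1)/2 > 1026 for integer n.
The largest n with value ≤ 1026 is 44 (since 990 ≤ 1026 < 1035), so the first above is n = 45, value 1035.

1035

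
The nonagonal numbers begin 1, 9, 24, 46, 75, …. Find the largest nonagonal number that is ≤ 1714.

Solve n(7n−5)/2 ≤ 1714 for integer n.
n = 22 gives 1639 ≤ 1714, while n = 23 gives 1794 > 1714; so the answer is 1639.

1639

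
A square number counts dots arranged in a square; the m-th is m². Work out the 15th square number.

The 15th square number is n² with n = 15.
15² = 225.

225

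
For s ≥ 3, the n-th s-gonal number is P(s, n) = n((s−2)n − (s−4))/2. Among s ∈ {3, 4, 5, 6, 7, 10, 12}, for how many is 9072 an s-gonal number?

1

s = 3: P(3, 134) = 9045 and P(3, 135) = 9180; 9072 is not s-gonal.
s = 4: P(4, 95) = 9025 and P(4, 96) = 9216; 9072 is not s-gonal.
s = 5: P(5, 77) = 8855 and P(5, 78) = 9087; 9072 is not s-gonal.
s = 6: P(6, 67) = 8911 and P(6, 68) = 9180; 9072 is not s-gonal.
s = 7: P(7, 60) = 8910 and P(7, 61) = 9211; 9072 is not s-gonal.
s = 10: P(10, 48) = 9072. ✓
s = 12: P(12, 42) = 8652 and P(12, 43) = 9073; 9072 is not s-gonal.
Hits: s ∈ {10} → 1.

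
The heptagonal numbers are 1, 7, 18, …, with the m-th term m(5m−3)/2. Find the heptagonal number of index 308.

308·(5·308 − 3)/2 = 308·1537/2 = 236698.

236698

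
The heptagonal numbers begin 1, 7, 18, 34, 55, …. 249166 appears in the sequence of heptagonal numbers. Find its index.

316

Set n(5n−3)/2 = 249166, giving 5n² − 3n − 498332 = 0.
The discriminant is 9 + 40·249166 = 9966649, and √9966649 = 3157.
So n = (3 + 3157) / 10 = 3160/10 = 316.
Check: 316·(5·316 − 3)/2 = 249166. ✓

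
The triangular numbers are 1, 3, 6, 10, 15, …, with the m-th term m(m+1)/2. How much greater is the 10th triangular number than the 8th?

10·11/2 = 55 and 8·9/2 = 36.
Difference: 55 − 36 = 19.

19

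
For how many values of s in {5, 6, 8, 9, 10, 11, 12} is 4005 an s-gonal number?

1

s = 5: P(5, 51) = 3876 and P(5, 52) = 4030; 4005 is not s-gonal.
s = 6: P(6, 45) = 4005. ✓
s = 8: P(8, 36) = 3816 and P(8, 37) = 4033; 4005 is not s-gonal.
s = 9: P(9, 34) = 3961 and P(9, 35) = 4200; 4005 is not s-gonal.
s = 10: P(10, 32) = 4000 and P(10, 33) = 4257; 4005 is not s-gonal.
s = 11: P(11, 30) = 3945 and P(11, 31) = 4216; 4005 is not s-gonal.
s = 12: P(12, 28) = 3808 and P(12, 29) = 4089; 4005 is not s-gonal.
Hits: s ∈ {6} → 1.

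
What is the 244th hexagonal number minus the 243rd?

973

Consecutive hexagonal numbers differ by 4n − 3: here 4·244 − 3 = 973.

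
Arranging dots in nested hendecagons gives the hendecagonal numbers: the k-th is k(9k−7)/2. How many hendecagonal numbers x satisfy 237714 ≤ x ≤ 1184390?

283

The n-th hendecagonal number is n(9n−7)/2.
Smallest index with value ≥ 237714: n = 231 (giving 239316).
Largest index with value ≤ 1184390: n = 513 (giving 1182465).
Indices 231 through 513: 283 terms.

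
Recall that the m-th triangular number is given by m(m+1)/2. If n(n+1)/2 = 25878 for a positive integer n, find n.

227

Set n(n+1)/2 = 25878, giving n² + n − 51756 = 0.
The discriminant is 1 + 8·25878 = 207025, and √207025 = 455.
So n = (-1 + 455) / 2 = 454/2 = 227.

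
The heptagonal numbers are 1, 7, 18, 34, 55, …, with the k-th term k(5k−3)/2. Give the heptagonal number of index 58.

8323

The 58th heptagonal number is n(5n−3)/2 with n = 58.
58·(5·58 − 3)/2 = 58·287/2 = 8323.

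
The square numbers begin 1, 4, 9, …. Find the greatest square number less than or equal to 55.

49

Solve n² ≤ 55 for integer n.
n = 7 gives 49 ≤ 55, while n = 8 gives 64 > 55; so the answer is 49.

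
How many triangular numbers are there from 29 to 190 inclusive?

12

The n-th triangular number is n(n+1)/2.
Smallest index with value ≥ 29: n = 8 (giving 36).
Largest index with value ≤ 190: n = 19 (giving 190).
Indices 8 through 19: 12 terms.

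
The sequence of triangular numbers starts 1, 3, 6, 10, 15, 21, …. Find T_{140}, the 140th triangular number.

9870

140·141/2 = 19740/2 = 9870.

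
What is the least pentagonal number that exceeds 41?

Solve n(3n−1)/2 > 41 for integer n.
The largest n with value ≤ 41 is 5 (since 35 ≤ 41 < 51), so the first above is n = 6, value 51.

51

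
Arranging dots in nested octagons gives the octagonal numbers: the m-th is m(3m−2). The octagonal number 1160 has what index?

Set n(3n−2) = 1160, giving 3n² − 2n − 1160 = 0.
The discriminant is 4 + 12·1160 = 13924, and √13924 = 118.
So n = (2 + 118) / 6 = 120/6 = 20.
Check: 20·(3·20 − 2) = 1160. ✓

20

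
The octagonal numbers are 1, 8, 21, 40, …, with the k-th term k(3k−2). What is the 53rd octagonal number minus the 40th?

53·(3·53 − 2) = 8321 and 40·(3·40 − 2) = 4720.
Difference: 8321 − 4720 = 3601.

3601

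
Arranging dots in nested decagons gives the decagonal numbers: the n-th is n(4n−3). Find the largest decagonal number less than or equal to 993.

976

Solve n(4n−3) ≤ 993 for integer n.
n = 16 gives 976 ≤ 993, while n = 17 gives 1105 > 993; so the answer is 976.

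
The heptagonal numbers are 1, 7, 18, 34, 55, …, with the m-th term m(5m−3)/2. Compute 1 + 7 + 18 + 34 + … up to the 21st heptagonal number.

Σ i(5i−3)/2 = (5Σi² − 3Σi) / 2 over i = 1..21.
Σi = 231 and Σi² = 3311.
(5·3311 − 3·231) / 2 = 15862/2 = 7931.

7931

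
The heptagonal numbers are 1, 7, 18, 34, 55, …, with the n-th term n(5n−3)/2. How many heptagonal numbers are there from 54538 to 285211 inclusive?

The n-th heptagonal number is n(5n−3)/2.
Smallest index with value ≥ 54538: n = 148 (giving 54538).
Largest index with value ≤ 285211: n = 338 (giving 285103).
Indices 148 through 338: 191 terms.

191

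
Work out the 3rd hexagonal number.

3·(2·3 − 1) = 3·5 = 15.

15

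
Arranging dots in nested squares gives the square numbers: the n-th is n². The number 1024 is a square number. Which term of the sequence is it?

32

We need n² = 1024, so n = √1024 = 32.
Check: 32² = 1024. ✓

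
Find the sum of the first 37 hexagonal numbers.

Σ i(2i−1) = 2Σi² − Σi over i = 1..37.
Σi = 703 and Σi² = 17575.
2·17575 − 1·703 = 34447.

34447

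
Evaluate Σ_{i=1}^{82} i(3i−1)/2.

Σ i(3i−1)/2 = (3Σi² − Σi) / 2 over i = 1..82.
Σi = 3403 and Σi² = 187165.
(3·187165 − 1·3403) / 2 = 558092/2 = 279046.

279046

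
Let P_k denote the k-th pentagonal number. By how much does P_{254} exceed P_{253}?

Consecutive pentagonal numbers differ by 3n − 2: here 3·254 − 2 = 760.

760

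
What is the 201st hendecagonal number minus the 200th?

Consecutive hendecagonal numbers differ by 9n − 8: here 9·201 − 8 = 1801.

1801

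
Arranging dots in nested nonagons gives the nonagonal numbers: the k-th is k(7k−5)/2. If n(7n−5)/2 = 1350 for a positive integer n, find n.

Set n(7n−5)/2 = 1350, giving 7n² − 5n − 2700 = 0.
The discriminant is 25 + 56·1350 = 75625, and √75625 = 275.
So n = (5 + 275) / 14 = 280/14 = 20.

20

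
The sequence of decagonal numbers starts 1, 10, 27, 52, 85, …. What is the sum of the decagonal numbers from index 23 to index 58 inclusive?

Σ i(4i−3) = 4Σi² − 3Σi over i = 23..58.
Σi = 1711 − 253 = 1458 and Σi² = 66729 − 3795 = 62934.
4·62934 − 3·1458 = 247362.

247362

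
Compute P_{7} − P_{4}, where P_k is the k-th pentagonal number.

7·(3·7 − 1)/2 = 70 and 4·(3·4 − 1)/2 = 22.
Difference: 70 − 22 = 48.

48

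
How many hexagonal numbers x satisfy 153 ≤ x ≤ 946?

14

The n-th hexagonal number is n(2n−1).
Smallest index with value ≥ 153: n = 9 (giving 153).
Largest index with value ≤ 946: n = 22 (giving 946).
Indices 9 through 22: 14 terms.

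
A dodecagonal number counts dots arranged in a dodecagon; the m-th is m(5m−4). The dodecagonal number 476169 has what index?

309

Set n(5n−4) = 476169, giving 5n² − 4n − 476169 = 0.
The discriminant is 16 + 20·476169 = 9523396, and √9523396 = 3086.
So n = (4 + 3086) / 10 = 3090/10 = 309.
Check: 309·(5·309 − 4) = 476169. ✓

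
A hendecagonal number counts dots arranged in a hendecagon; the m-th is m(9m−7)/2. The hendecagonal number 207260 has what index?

Set n(9n−7)/2 = 207260, giving 9n² − 7n − 414520 = 0.
The discriminant is 49 + 72·207260 = 14922769, and √14922769 = 3863.
So n = (7 + 3863) / 18 = 3870/18 = 215.

215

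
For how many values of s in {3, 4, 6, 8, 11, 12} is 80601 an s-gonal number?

2

s = 3: P(3, 401) = 80601. ✓
s = 4: P(4, 283) = 80089 and P(4, 284) = 80656; 80601 is not s-gonal.
s = 6: P(6, 201) = 80601. ✓
s = 8: P(8, 164) = 80360 and P(8, 165) = 81345; 80601 is not s-gonal.
s = 11: P(11, 134) = 80333 and P(11, 135) = 81540; 80601 is not s-gonal.
s = 12: P(12, 127) = 80137 and P(12, 128) = 81408; 80601 is not s-gonal.
Hits: s ∈ {3, 6} → 2.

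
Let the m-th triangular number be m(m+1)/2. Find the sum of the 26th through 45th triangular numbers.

Σ i(i+1)/2 = (Σi² + Σi) / 2 over i = 26..45.
Σi = 1035 − 325 = 710 and Σi² = 31395 − 5525 = 25870.
(1·25870 + 1·710) / 2 = 26580/2 = 13290.

13290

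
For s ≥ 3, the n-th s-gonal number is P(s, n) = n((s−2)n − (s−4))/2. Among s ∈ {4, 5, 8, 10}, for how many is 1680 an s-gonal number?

1

s = 4: P(4, 40) = 1600 and P(4, 41) = 1681; 1680 is not s-gonal.
s = 5: P(5, 33) = 1617 and P(5, 34) = 1717; 1680 is not s-gonal.
s = 8: P(8, 24) = 1680. ✓
s = 10: P(10, 20) = 1540 and P(10, 21) = 1701; 1680 is not s-gonal.
Hits: s ∈ {8} → 1.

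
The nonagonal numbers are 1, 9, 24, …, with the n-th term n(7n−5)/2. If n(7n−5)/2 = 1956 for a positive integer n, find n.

Set n(7n−5)/2 = 1956, giving 7n² − 5n − 3912 = 0.
The discriminant is 25 + 56·1956 = 109561, and √109561 = 331.
So n = (5 + 331) / 14 = 336/14 = 24.

24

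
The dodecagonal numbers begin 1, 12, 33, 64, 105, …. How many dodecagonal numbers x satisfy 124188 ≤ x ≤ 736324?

The n-th dodecagonal number is n(5n−4).
Smallest index with value ≥ 124188: n = 158 (giving 124188).
Largest index with value ≤ 736324: n = 384 (giving 735744).
Indices 158 through 384: 227 terms.

227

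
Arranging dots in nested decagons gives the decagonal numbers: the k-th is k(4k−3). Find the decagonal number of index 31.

3751

The 31st decagonal number is n(4n−3) with n = 31.
31·(4·31 − 3) = 31·121 = 3751.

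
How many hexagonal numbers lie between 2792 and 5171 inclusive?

The n-th hexagonal number is n(2n−1).
Smallest index with value ≥ 2792: n = 38 (giving 2850).
Largest index with value ≤ 5171: n = 51 (giving 5151).
Indices 38 through 51: 14 terms.

14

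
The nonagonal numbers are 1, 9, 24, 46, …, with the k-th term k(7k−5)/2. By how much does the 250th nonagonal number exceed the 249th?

1744

Consecutive nonagonal numbers differ by 7n − 6: here 7·250 − 6 = 1744.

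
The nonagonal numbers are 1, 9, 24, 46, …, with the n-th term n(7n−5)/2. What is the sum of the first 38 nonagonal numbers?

Σ i(7i−5)/2 = (7Σi² − 5Σi) / 2 over i = 1..38.
Σi = 741 and Σi² = 19019.
(7·19019 − 5·741) / 2 = 129428/2 = 64714.

64714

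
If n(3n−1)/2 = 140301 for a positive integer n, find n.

306

Set n(3n−1)/2 = 140301, giving 3n² − n − 280602 = 0.
The discriminant is 1 + 24·140301 = 3367225, and √3367225 = 1835.
So n = (1 + 1835) / 6 = 1836/6 = 306.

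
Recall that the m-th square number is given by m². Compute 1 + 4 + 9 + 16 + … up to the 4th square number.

30

Σ_{i=1}^{4} i² = 4·5·9/6 = 30.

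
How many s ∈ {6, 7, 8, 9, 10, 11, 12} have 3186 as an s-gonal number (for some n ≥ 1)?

s = 6: P(6, 40) = 3160 and P(6, 41) = 3321; 3186 is not s-gonal.
s = 7: P(7, 36) = 3186. ✓
s = 8: P(8, 32) = 3008 and P(8, 33) = 3201; 3186 is not s-gonal.
s = 9: P(9, 30) = 3075 and P(9, 31) = 3286; 3186 is not s-gonal.
s = 10: P(10, 28) = 3052 and P(10, 29) = 3277; 3186 is not s-gonal.
s = 11: P(11, 27) = 3186. ✓
s = 12: P(12, 25) = 3025 and P(12, 26) = 3276; 3186 is not s-gonal.
Hits: s ∈ {7, 11} → 2.

2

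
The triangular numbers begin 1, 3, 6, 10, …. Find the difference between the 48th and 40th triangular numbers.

48·49/2 = 1176 and 40·41/2 = 820.
Difference: 1176 − 820 = 356.

356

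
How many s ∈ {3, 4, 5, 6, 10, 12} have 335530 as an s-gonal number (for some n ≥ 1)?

1

s = 3: P(3, 818) = 334971 and P(3, 819) = 335790; 335530 is not s-gonal.
s = 4: P(4, 579) = 335241 and P(4, 580) = 336400; 335530 is not s-gonal.
s = 5: P(5, 473) = 335357 and P(5, 474) = 336777; 335530 is not s-gonal.
s = 6: P(6, 409) = 334153 and P(6, 410) = 335790; 335530 is not s-gonal.
s = 10: P(10, 290) = 335530. ✓
s = 12: P(12, 259) = 334369 and P(12, 260) = 336960; 335530 is not s-gonal.
Hits: s ∈ {10} → 1.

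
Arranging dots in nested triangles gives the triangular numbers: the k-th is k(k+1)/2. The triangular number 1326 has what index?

Set n(n+1)/2 = 1326, giving n² + n − 2652 = 0.
So n = (-1 + 103) / 2 = 102/2 = 51.

51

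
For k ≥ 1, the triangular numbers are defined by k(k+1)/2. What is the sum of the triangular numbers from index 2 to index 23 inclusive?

2299

Σ i(i+1)/2 = (Σi² + Σi) / 2 over i = 2..23.
Σi = 276 − 1 = 275 and Σi² = 4324 − 1 = 4323.
(1·4323 + 1·275) / 2 = 4598/2 = 2299.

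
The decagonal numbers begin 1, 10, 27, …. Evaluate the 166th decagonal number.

The 166th decagonal number is n(4n−3) with n = 166.
166·(4·166 − 3) = 166·661 = 109726.

109726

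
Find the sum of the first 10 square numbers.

385

Σ_{i=1}^{10} i² = 10·11·21/6 = 385.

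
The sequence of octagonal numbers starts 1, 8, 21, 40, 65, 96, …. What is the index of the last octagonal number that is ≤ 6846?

Solve n(3n−2) ≤ 6846 for integer n.
n = 48 gives 6816 ≤ 6846, while n = 49 gives 7105 > 6846; so the answer is index 48.

48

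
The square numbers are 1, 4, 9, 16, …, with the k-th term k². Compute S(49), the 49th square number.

2401

The 49th square number is n² with n = 49.
49² = 2401.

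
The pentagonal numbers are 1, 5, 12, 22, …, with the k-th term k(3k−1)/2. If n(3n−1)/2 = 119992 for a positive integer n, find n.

Set n(3n−1)/2 = 119992, giving 3n² − n − 239984 = 0.
The discriminant is 1 + 24·119992 = 2879809, and √2879809 = 1697.
So n = (1 + 1697) / 6 = 1698/6 = 283.

283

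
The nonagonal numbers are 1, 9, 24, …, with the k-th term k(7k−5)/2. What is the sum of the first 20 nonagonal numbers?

9520

Σ i(7i−5)/2 = (7Σi² − 5Σi) / 2 over i = 1..20.
Σi = 210 and Σi² = 2870.
(7·2870 − 5·210) / 2 = 19040/2 = 9520.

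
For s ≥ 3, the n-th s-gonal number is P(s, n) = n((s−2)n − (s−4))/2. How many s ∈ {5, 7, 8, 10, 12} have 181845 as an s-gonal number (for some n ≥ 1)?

s = 5: P(5, 348) = 181482 and P(5, 349) = 182527; 181845 is not s-gonal.
s = 7: P(7, 270) = 181845. ✓
s = 8: P(8, 246) = 181056 and P(8, 247) = 182533; 181845 is not s-gonal.
s = 10: P(10, 213) = 180837 and P(10, 214) = 182542; 181845 is not s-gonal.
s = 12: P(12, 191) = 181641 and P(12, 192) = 183552; 181845 is not s-gonal.
Hits: s ∈ {7} → 1.

1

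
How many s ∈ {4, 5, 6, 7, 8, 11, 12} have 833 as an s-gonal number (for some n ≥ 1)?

s = 4: P(4, 28) = 784 and P(4, 29) = 841; 833 is not s-gonal.
s = 5: P(5, 23) = 782 and P(5, 24) = 852; 833 is not s-gonal.
s = 6: P(6, 20) = 780 and P(6, 21) = 861; 833 is not s-gonal.
s = 7: P(7, 18) = 783 and P(7, 19) = 874; 833 is not s-gonal.
s = 8: P(8, 17) = 833. ✓
s = 11: P(11, 14) = 833. ✓
s = 12: P(12, 13) = 793 and P(12, 14) = 924; 833 is not s-gonal.
Hits: s ∈ {8, 11} → 2.

2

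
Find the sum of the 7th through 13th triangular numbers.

Σ i(i+1)/2 = (Σi² + Σi) / 2 over i = 7..13.
Σi = 91 − 21 = 70 and Σi² = 819 − 91 = 728.
(1·728 + 1·70) / 2 = 798/2 = 399.

399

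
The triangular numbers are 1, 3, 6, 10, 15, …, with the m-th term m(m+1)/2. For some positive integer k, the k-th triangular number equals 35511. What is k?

Set n(n+1)/2 = 35511, giving n² + n − 71022 = 0.
The discriminant is 1 + 8·35511 = 284089, and √284089 = 533.
So n = (-1 + 533) / 2 = 532/2 = 266.
Check: 266·267/2 = 35511. ✓

266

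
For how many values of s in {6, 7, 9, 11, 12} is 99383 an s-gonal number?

s = 6: P(6, 223) = 99235 and P(6, 224) = 100128; 99383 is not s-gonal.
s = 7: P(7, 199) = 98704 and P(7, 200) = 99700; 99383 is not s-gonal.
s = 9: P(9, 168) = 98364 and P(9, 169) = 99541; 99383 is not s-gonal.
s = 11: P(11, 149) = 99383. ✓
s = 12: P(12, 141) = 98841 and P(12, 142) = 100252; 99383 is not s-gonal.
Hits: s ∈ {11} → 1.

1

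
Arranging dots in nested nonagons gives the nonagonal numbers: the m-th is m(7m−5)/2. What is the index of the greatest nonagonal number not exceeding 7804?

Solve n(7n−5)/2 ≤ 7804 for integer n.
n = 47 gives 7614 ≤ 7804, while n = 48 gives 7944 > 7804; so the answer is index 47.

47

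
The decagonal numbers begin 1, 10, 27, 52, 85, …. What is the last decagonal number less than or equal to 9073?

9072

Solve n(4n−3) ≤ 9073 for integer n.
n = 48 gives 9072 ≤ 9073, while n = 49 gives 9457 > 9073; so the answer is 9072.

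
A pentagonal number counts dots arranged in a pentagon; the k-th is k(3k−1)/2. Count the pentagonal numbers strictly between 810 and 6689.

The n-th pentagonal number is n(3n−1)/2.
Smallest index with value > 810: n = 24 (giving 852).
Largest index with value < 6689: n = 66 (giving 6501).
Indices 24 through 66: 43 terms.

43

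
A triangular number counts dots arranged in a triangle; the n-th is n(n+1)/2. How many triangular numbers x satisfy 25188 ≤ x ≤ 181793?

The n-th triangular number is n(n+1)/2.
Smallest index with value ≥ 25188: n = 224 (giving 25200).
Largest index with value ≤ 181793: n = 602 (giving 181503).
Indices 224 through 602: 379 terms.

379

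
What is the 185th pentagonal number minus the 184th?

553

Consecutive pentagonal numbers differ by 3n − 2: here 3·185 − 2 = 553.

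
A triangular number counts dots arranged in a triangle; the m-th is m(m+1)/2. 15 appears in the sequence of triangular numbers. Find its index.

5

Set n(n+1)/2 = 15, giving n² + n − 30 = 0.
The discriminant is 1 + 8·15 = 121, and √121 = 11.
So n = (-1 + 11) / 2 = 10/2 = 5.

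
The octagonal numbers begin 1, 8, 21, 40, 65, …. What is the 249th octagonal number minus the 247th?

249·(3·249 − 2) = 185505 and 247·(3·247 − 2) = 182533.
Difference: 185505 − 182533 = 2972.

2972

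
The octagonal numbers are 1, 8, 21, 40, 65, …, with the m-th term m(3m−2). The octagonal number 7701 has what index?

Set n(3n−2) = 7701, giving 3n² − 2n − 7701 = 0.
So n = (2 + 304) / 6 = 306/6 = 51.

51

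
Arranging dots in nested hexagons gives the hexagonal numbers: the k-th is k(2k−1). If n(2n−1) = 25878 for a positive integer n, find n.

114

Set n(2n−1) = 25878, giving 2n² − n − 25878 = 0.
The discriminant is 1 + 8·25878 = 207025, and √207025 = 455.
So n = (1 + 455) / 4 = 456/4 = 114.
Check: 114·(2·114 − 1) = 25878. ✓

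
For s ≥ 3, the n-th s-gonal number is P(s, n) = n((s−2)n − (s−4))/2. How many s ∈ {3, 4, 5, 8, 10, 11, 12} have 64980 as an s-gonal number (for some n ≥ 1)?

s = 3: P(3, 360) = 64980. ✓
s = 4: P(4, 254) = 64516 and P(4, 255) = 65025; 64980 is not s-gonal.
s = 5: P(5, 208) = 64792 and P(5, 209) = 65417; 64980 is not s-gonal.
s = 8: P(8, 147) = 64533 and P(8, 148) = 65416; 64980 is not s-gonal.
s = 10: P(10, 127) = 64135 and P(10, 128) = 65152; 64980 is not s-gonal.
s = 11: P(11, 120) = 64380 and P(11, 121) = 65461; 64980 is not s-gonal.
s = 12: P(12, 114) = 64524 and P(12, 115) = 65665; 64980 is not s-gonal.
Hits: s ∈ {3} → 1.

1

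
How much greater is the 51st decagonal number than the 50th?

Consecutive decagonal numbers differ by 8n − 7: here 8·51 − 7 = 401.

401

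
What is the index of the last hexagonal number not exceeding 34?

4

Solve n(2n−1) ≤ 34 for integer n.
n = 4 gives 28 ≤ 34, while n = 5 gives 45 > 34; so the answer is index 4.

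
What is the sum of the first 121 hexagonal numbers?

Σ i(2i−1) = 2Σi² − Σi over i = 1..121.
Σi = 7381 and Σi² = 597861.
2·597861 − 1·7381 = 1188341.

1188341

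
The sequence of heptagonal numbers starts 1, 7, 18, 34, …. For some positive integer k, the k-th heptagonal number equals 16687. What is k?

82

Set n(5n−3)/2 = 16687, giving 5n² − 3n − 33374 = 0.
The discriminant is 9 + 40·16687 = 667489, and √667489 = 817.
So n = (3 + 817) / 10 = 820/10 = 82.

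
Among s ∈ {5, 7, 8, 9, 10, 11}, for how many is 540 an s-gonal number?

2

s = 5: P(5, 19) = 532 and P(5, 20) = 590; 540 is not s-gonal.
s = 7: P(7, 15) = 540. ✓
s = 8: P(8, 13) = 481 and P(8, 14) = 560; 540 is not s-gonal.
s = 9: P(9, 12) = 474 and P(9, 13) = 559; 540 is not s-gonal.
s = 10: P(10, 12) = 540. ✓
s = 11: P(11, 11) = 506 and P(11, 12) = 606; 540 is not s-gonal.
Hits: s ∈ {7, 10} → 2.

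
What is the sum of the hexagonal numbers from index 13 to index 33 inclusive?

Σ i(2i−1) = 2Σi² − Σi over i = 13..33.
Σi = 561 − 78 = 483 and Σi² = 12529 − 650 = 11879.
2·11879 − 1·483 = 23275.

23275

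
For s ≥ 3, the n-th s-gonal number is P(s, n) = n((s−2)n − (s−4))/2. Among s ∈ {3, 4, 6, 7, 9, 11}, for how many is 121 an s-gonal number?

1

s = 3: P(3, 15) = 120 and P(3, 16) = 136; 121 is not s-gonal.
s = 4: P(4, 11) = 121. ✓
s = 6: P(6, 8) = 120 and P(6, 9) = 153; 121 is not s-gonal.
s = 7: P(7, 7) = 112 and P(7, 8) = 148; 121 is not s-gonal.
s = 9: P(9, 6) = 111 and P(9, 7) = 154; 121 is not s-gonal.
s = 11: P(11, 5) = 95 and P(11, 6) = 141; 121 is not s-gonal.
Hits: s ∈ {4} → 1.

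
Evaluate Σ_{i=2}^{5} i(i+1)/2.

34

Σ i(i+1)/2 = (Σi² + Σi) / 2 over i = 2..5.
Σi = 15 − 1 = 14 and Σi² = 55 − 1 = 54.
(1·54 + 1·14) / 2 = 68/2 = 34.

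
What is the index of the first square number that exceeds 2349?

49

Solve n² > 2349 for integer n.
The largest n with value ≤ 2349 is 48 (since 2304 ≤ 2349 < 2401), so the first above is n = 49, value 2401.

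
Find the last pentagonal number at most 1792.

1717

Solve n(3n−1)/2 ≤ 1792 for integer n.
n = 34 gives 1717 ≤ 1792, while n = 35 gives 1820 > 1792; so the answer is 1717.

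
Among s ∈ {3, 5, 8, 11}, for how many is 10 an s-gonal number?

s = 3: P(3, 4) = 10. ✓
s = 5: P(5, 2) = 5 and P(5, 3) = 12; 10 is not s-gonal.
s = 8: P(8, 2) = 8 and P(8, 3) = 21; 10 is not s-gonal.
s = 11: P(11, 1) = 1 and P(11, 2) = 11; 10 is not s-gonal.
Hits: s ∈ {3} → 1.

1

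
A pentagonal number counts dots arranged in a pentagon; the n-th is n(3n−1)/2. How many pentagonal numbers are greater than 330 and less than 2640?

The n-th pentagonal number is n(3n−1)/2.
Smallest index with value > 330: n = 16 (giving 376).
Largest index with value < 2640: n = 42 (giving 2625).
Indices 16 through 42: 27 terms.

27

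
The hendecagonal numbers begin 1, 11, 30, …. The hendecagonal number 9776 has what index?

Set n(9n−7)/2 = 9776, giving 9n² − 7n − 19552 = 0.
The discriminant is 49 + 72·9776 = 703921, and √703921 = 839.
So n = (7 + 839) / 18 = 846/18 = 47.
Check: 47·(9·47 − 7)/2 = 9776. ✓

47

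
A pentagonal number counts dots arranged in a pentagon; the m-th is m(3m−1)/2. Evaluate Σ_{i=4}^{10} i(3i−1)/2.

532

Σ i(3i−1)/2 = (3Σi² − Σi) / 2 over i = 4..10.
Σi = 55 − 6 = 49 and Σi² = 385 − 14 = 371.
(3·371 − 1·49) / 2 = 1064/2 = 532.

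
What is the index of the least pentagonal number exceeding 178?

12

Solve n(3n−1)/2 > 178 for integer n.
The largest n with value ≤ 178 is 11 (since 176 ≤ 178 < 210), so the first above is n = 12, value 210.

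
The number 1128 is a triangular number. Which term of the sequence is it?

Set n(n+1)/2 = 1128, giving n² + n − 2256 = 0.
So n = (-1 + 95) / 2 = 94/2 = 47.
Check: 47·48/2 = 1128. ✓

47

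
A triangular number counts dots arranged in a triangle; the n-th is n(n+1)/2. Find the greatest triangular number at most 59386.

59340

Solve n(n+1)/2 ≤ 59386 for integer n.
n = 344 gives 59340 ≤ 59386, while n = 345 gives 59685 > 59386; so the answer is 59340.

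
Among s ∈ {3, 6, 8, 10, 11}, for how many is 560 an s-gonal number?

1

s = 3: P(3, 32) = 528 and P(3, 33) = 561; 560 is not s-gonal.
s = 6: P(6, 16) = 496 and P(6, 17) = 561; 560 is not s-gonal.
s = 8: P(8, 14) = 560. ✓
s = 10: P(10, 12) = 540 and P(10, 13) = 637; 560 is not s-gonal.
s = 11: P(11, 11) = 506 and P(11, 12) = 606; 560 is not s-gonal.
Hits: s ∈ {8} → 1.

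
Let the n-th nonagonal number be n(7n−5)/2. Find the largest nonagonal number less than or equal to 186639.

186186

Solve n(7n−5)/2 ≤ 186639 for integer n.
n = 231 gives 186186 ≤ 186639, while n = 232 gives 187804 > 186639; so the answer is 186186.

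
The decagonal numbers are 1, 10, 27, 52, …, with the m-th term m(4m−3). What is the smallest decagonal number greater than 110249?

Solve n(4n−3) > 110249 for integer n.
The largest n with value ≤ 110249 is 166 (since 109726 ≤ 110249 < 111055), so the first above is n = 167, value 111055.

111055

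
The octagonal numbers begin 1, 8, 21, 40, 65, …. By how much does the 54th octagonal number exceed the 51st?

54·(3·54 − 2) = 8640 and 51·(3·51 − 2) = 7701.
Difference: 8640 − 7701 = 939.

939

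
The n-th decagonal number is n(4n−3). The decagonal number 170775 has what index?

207

Set n(4n−3) = 170775, giving 4n² − 3n − 170775 = 0.
So n = (3 + 1653) / 8 = 1656/8 = 207.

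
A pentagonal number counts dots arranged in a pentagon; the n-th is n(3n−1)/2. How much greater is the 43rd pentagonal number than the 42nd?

127

Consecutive pentagonal numbers differ by 3n − 2: here 3·43 − 2 = 127.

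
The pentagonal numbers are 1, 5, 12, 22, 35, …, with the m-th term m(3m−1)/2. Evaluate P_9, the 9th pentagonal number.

The 9th pentagonal number is n(3n−1)/2 with n = 9.
9·(3·9 − 1)/2 = 9·26/2 = 9·13 = 117.

117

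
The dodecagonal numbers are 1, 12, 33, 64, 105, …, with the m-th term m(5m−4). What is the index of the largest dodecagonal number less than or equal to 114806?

Solve n(5n−4) ≤ 114806 for integer n.
n = 151 gives 113401 ≤ 114806, while n = 152 gives 114912 > 114806; so the answer is index 151.

151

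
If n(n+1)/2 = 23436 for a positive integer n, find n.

216

Set n(n+1)/2 = 23436, giving n² + n − 46872 = 0.
The discriminant is 1 + 8·23436 = 187489, and √187489 = 433.
So n = (-1 + 433) / 2 = 432/2 = 216.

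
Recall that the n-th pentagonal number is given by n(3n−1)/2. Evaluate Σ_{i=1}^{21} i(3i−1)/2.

Σ i(3i−1)/2 = (3Σi² − Σi) / 2 over i = 1..21.
Σi = 231 and Σi² = 3311.
(3·3311 − 1·231) / 2 = 9702/2 = 4851.

4851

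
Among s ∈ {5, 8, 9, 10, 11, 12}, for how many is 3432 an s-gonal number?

s = 5: P(5, 48) = 3432. ✓
s = 8: P(8, 34) = 3400 and P(8, 35) = 3605; 3432 is not s-gonal.
s = 9: P(9, 31) = 3286 and P(9, 32) = 3504; 3432 is not s-gonal.
s = 10: P(10, 29) = 3277 and P(10, 30) = 3510; 3432 is not s-gonal.
s = 11: P(11, 28) = 3430 and P(11, 29) = 3683; 3432 is not s-gonal.
s = 12: P(12, 26) = 3276 and P(12, 27) = 3537; 3432 is not s-gonal.
Hits: s ∈ {5} → 1.

1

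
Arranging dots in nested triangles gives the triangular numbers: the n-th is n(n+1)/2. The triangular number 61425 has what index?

Set n(n+1)/2 = 61425, giving n² + n − 122850 = 0.
The discriminant is 1 + 8·61425 = 491401, and √491401 = 701.
So n = (-1 + 701) / 2 = 700/2 = 350.

350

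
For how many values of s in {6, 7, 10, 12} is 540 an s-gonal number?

s = 6: P(6, 16) = 496 and P(6, 17) = 561; 540 is not s-gonal.
s = 7: P(7, 15) = 540. ✓
s = 10: P(10, 12) = 540. ✓
s = 12: P(12, 10) = 460 and P(12, 11) = 561; 540 is not s-gonal.
Hits: s ∈ {7, 10} → 2.

2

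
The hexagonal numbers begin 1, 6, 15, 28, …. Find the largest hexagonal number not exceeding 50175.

Solve n(2n−1) ≤ 50175 for integer n.
n = 158 gives 49770 ≤ 50175, while n = 159 gives 50403 > 50175; so the answer is 49770.

49770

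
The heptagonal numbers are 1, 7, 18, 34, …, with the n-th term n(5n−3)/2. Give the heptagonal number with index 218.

118483

The 218th heptagonal number is n(5n−3)/2 with n = 218.
218·(5·218 − 3)/2 = 218·1087/2 = 118483.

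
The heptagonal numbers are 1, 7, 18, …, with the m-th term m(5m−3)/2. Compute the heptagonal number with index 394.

387499

The 394th heptagonal number is n(5n−3)/2 with n = 394.
394·(5·394 − 3)/2 = 394·1967/2 = 387499.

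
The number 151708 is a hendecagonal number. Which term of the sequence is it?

Set n(9n−7)/2 = 151708, giving 9n² − 7n − 303416 = 0.
The discriminant is 49 + 72·151708 = 10923025, and √10923025 = 3305.
So n = (7 + 3305) / 18 = 3312/18 = 184.

184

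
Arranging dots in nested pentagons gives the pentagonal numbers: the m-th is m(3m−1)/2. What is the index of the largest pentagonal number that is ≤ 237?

Solve n(3n−1)/2 ≤ 237 for integer n.
n = 12 gives 210 ≤ 237, while n = 13 gives 247 > 237; so the answer is index 12.

12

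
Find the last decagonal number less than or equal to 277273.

Solve n(4n−3) ≤ 277273 for integer n.
n = 263 gives 275887 ≤ 277273, while n = 264 gives 277992 > 277273; so the answer is 275887.

275887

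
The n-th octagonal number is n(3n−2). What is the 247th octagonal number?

182533

The 247th octagonal number is n(3n−2) with n = 247.
247·(3·247 − 2) = 247·739 = 182533.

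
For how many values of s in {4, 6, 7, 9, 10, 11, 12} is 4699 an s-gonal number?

s = 4: P(4, 68) = 4624 and P(4, 69) = 4761; 4699 is not s-gonal.
s = 6: P(6, 48) = 4560 and P(6, 49) = 4753; 4699 is not s-gonal.
s = 7: P(7, 43) = 4558 and P(7, 44) = 4774; 4699 is not s-gonal.
s = 9: P(9, 37) = 4699. ✓
s = 10: P(10, 34) = 4522 and P(10, 35) = 4795; 4699 is not s-gonal.
s = 11: P(11, 32) = 4496 and P(11, 33) = 4785; 4699 is not s-gonal.
s = 12: P(12, 31) = 4681 and P(12, 32) = 4992; 4699 is not s-gonal.
Hits: s ∈ {9} → 1.

1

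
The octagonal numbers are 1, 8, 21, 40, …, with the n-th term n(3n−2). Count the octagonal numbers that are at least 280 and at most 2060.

17

The n-th octagonal number is n(3n−2).
Smallest index with value ≥ 280: n = 10 (giving 280).
Largest index with value ≤ 2060: n = 26 (giving 1976).
Indices 10 through 26: 17 terms.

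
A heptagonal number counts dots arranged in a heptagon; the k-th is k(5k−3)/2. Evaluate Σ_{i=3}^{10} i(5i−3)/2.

Σ i(5i−3)/2 = (5Σi² − 3Σi) / 2 over i = 3..10.
Σi = 55 − 3 = 52 and Σi² = 385 − 5 = 380.
(5·380 − 3·52) / 2 = 1744/2 = 872.

872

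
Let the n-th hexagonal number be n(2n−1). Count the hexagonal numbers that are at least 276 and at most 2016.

21

The n-th hexagonal number is n(2n−1).
Smallest index with value ≥ 276: n = 12 (giving 276).
Largest index with value ≤ 2016: n = 32 (giving 2016).
Indices 12 through 32: 21 terms.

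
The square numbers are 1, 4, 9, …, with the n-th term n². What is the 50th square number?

50² = 2500.

2500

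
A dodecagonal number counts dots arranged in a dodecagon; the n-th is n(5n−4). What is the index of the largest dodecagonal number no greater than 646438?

359

Solve n(5n−4) ≤ 646438 for integer n.
n = 359 gives 642969 ≤ 646438, while n = 360 gives 646560 > 646438; so the answer is index 359.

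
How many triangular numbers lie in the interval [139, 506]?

The n-th triangular number is n(n+1)/2.
Smallest index with value ≥ 139: n = 17 (giving 153).
Largest index with value ≤ 506: n = 31 (giving 496).
Indices 17 through 31: 15 terms.

15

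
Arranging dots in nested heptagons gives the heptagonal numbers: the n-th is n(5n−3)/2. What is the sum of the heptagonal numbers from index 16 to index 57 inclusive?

Σ i(5i−3)/2 = (5Σi² − 3Σi) / 2 over i = 16..57.
Σi = 1653 − 120 = 1533 and Σi² = 63365 − 1240 = 62125.
(5·62125 − 3·1533) / 2 = 306026/2 = 153013.

153013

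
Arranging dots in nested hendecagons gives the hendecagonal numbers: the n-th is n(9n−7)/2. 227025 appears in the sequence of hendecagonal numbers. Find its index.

Set n(9n−7)/2 = 227025, giving 9n² − 7n − 454050 = 0.
The discriminant is 49 + 72·227025 = 16345849, and √16345849 = 4043.
So n = (7 + 4043) / 18 = 4050/18 = 225.

225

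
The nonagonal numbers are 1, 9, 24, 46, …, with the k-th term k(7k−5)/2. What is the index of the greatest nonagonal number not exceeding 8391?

Solve n(7n−5)/2 ≤ 8391 for integer n.
n = 49 gives 8281 ≤ 8391, while n = 50 gives 8625 > 8391; so the answer is index 49.

49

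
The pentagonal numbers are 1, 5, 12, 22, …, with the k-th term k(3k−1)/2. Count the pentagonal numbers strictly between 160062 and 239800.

The n-th pentagonal number is n(3n−1)/2.
Smallest index with value > 160062: n = 327 (giving 160230).
Largest index with value < 239800: n = 399 (giving 238602).
Indices 327 through 399: 73 terms.

73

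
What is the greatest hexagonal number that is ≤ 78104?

Solve n(2n−1) ≤ 78104 for integer n.
n = 197 gives 77421 ≤ 78104, while n = 198 gives 78210 > 78104; so the answer is 77421.

77421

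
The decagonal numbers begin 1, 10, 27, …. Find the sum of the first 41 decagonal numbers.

92701

Σ i(4i−3) = 4Σi² − 3Σi over i = 1..41.
Σi = 861 and Σi² = 23821.
4·23821 − 3·861 = 92701.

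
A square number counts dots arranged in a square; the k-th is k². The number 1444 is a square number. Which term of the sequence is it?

We need n² = 1444, so n = √1444 = 38.

38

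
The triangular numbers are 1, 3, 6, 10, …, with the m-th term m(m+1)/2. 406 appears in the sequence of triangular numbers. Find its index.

28

Set n(n+1)/2 = 406, giving n² + n − 812 = 0.
The discriminant is 1 + 8·406 = 3249, and √3249 = 57.
So n = (-1 + 57) / 2 = 56/2 = 28.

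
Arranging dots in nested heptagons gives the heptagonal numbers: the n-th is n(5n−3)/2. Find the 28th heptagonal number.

The 28th heptagonal number is n(5n−3)/2 with n = 28.
28·(5·28 − 3)/2 = 28·137/2 = 1918.

1918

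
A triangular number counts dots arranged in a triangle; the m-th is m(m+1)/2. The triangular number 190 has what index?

19

Set n(n+1)/2 = 190, giving n² + n − 380 = 0.
So n = (-1 + 39) / 2 = 38/2 = 19.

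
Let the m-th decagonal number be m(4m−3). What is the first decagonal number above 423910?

Solve n(4n−3) > 423910 for integer n.
The largest n with value ≤ 423910 is 325 (since 421525 ≤ 423910 < 424126), so the first above is n = 326, value 424126.

424126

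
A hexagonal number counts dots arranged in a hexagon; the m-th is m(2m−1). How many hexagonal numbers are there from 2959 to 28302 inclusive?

The n-th hexagonal number is n(2n−1).
Smallest index with value ≥ 2959: n = 39 (giving 3003).
Largest index with value ≤ 28302: n = 119 (giving 28203).
Indices 39 through 119: 81 terms.

81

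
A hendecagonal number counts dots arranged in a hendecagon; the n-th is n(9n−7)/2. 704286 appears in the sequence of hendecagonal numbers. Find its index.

396

Set n(9n−7)/2 = 704286, giving 9n² − 7n − 1408572 = 0.
The discriminant is 49 + 72·704286 = 50708641, and √50708641 = 7121.
So n = (7 + 7121) / 18 = 7128/18 = 396.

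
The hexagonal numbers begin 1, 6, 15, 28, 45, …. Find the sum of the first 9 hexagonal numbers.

Σ i(2i−1) = 2Σi² − Σi over i = 1..9.
Σi = 45 and Σi² = 285.
2·285 − 1·45 = 525.

525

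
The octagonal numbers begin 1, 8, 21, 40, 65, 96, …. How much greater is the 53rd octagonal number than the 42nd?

53·(3·53 − 2) = 8321 and 42·(3·42 − 2) = 5208.
Difference: 8321 − 5208 = 3113.

3113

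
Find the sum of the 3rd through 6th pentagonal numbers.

Σ i(3i−1)/2 = (3Σi² − Σi) / 2 over i = 3..6.
Σi = 21 − 3 = 18 and Σi² = 91 − 5 = 86.
(3·86 − 1·18) / 2 = 240/2 = 120.

120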